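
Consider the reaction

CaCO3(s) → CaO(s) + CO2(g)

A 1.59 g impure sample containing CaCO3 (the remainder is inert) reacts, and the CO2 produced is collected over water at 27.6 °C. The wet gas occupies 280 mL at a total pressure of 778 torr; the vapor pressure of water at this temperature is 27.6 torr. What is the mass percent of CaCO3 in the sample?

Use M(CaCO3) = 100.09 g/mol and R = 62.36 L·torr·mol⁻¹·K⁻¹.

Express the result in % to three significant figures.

70.5 %

P(CO2) = 778 − 27.6 = 750.4 torr
n(CO2) = PV/RT = (750.4 × 0.2800) / (62.36 × 300.75) = 0.01120 mol
n(CaCO3) = (1/1) × 0.01120 = 0.01120 mol
m(CaCO3) = 0.01120 × 100.09 = 1.121 g
%CaCO3 = 1.121 / 1.59 × 100 = 70.50%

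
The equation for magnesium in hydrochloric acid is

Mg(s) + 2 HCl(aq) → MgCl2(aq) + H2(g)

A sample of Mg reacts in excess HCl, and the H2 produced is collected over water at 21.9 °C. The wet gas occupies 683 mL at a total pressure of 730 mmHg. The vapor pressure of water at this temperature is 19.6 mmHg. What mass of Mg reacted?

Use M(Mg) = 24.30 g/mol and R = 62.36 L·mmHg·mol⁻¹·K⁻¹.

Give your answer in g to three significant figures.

P(H2) = 730 − 19.6 = 710.4 mmHg
n(H2) = PV/RT = (710.4 × 0.6830) / (62.36 × 295.05) = 0.02637 mol
n(Mg) = (1/1) × 0.02637 = 0.02637 mol
m(Mg) = 0.02637 × 24.30 = 0.6408 g

0.641 g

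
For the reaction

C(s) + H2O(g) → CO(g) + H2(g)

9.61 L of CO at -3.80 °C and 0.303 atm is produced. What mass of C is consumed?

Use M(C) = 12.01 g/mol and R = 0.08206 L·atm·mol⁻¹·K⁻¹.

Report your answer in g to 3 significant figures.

n(CO) = PV/RT = (0.303 × 9.61) / (0.08206 × 269.35) = 0.1317 mol
n(C) = (1/1) × 0.1317 = 0.1317 mol
m(C) = 0.1317 × 12.01 = 1.582 g

1.58 g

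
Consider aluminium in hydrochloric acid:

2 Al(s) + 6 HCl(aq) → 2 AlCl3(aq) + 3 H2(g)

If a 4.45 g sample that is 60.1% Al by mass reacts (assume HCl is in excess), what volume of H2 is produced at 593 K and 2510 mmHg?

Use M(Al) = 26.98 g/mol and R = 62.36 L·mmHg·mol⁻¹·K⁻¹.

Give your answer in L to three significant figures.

mass of Al = 4.45 × 60.1/100 = 2.674 g
n(Al) = 2.674 / 26.98 = 0.09911 mol
n(H2) = (3/2) × 0.09911 = 0.1487 mol
V = nRT/P = 0.1487 × 62.36 × 593 / 2510 = 2.191 L

2.19 L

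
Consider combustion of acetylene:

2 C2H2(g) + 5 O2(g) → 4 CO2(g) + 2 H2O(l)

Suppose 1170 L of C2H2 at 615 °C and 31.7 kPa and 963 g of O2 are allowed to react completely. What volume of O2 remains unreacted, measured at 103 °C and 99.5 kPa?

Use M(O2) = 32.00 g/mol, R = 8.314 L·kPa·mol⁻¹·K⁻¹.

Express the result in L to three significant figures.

n(C2H2) = PV/RT = (31.7 × 1170) / (8.314 × 888.15) = 5.023 mol
n(O2) = 963 / 32.00 = 30.09 mol
For 5.023 mol C2H2, stoichiometry requires (5/2) × 5.023 = 12.56 mol O2; 30.09 mol is available, so C2H2 is limiting.
n(O2) consumed = (5/2) × 5.023 = 12.56 mol; remaining = 30.09 − 12.56 = 17.53 mol
V(O2) = nRT/P = 17.53 × 8.314 × 376.15 / 99.5 = 551.0 L

551 L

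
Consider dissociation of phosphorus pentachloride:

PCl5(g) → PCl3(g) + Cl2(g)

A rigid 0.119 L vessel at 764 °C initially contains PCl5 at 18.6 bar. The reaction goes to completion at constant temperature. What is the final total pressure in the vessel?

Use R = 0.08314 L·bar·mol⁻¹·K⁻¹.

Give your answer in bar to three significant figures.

37.2 bar

Rigid vessel, constant T ⇒ P scales with total gas moles (1 → 2).
P_final = (2/1) × 18.6 = 37.20 bar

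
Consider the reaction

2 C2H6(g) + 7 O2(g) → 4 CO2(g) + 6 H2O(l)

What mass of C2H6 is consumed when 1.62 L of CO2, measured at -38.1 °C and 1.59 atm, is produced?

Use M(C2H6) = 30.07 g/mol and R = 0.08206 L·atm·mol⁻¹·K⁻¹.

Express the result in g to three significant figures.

n(CO2) = PV/RT = (1.59 × 1.62) / (0.08206 × 235.05) = 0.1335 mol
n(C2H6) = (2/4) × 0.1335 = 0.06675 mol
m(C2H6) = 0.06675 × 30.07 = 2.007 g

2.01 g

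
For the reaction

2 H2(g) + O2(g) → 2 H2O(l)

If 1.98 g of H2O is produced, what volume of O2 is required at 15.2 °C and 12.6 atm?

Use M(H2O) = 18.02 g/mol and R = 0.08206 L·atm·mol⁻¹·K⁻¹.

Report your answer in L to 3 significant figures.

n(H2O) = 1.980 / 18.02 = 0.1099 mol
n(O2) = (1/2) × 0.1099 = 0.05495 mol
V = nRT/P = 0.05495 × 0.08206 × 288.35 / 12.6 = 0.1032 L

0.103 L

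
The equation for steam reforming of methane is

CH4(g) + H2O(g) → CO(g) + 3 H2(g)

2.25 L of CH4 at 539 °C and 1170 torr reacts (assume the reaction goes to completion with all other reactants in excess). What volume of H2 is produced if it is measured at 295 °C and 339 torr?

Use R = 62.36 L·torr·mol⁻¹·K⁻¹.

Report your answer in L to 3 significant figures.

n(CH4) = PV/RT = (1170 × 2.25) / (62.36 × 812.15) = 0.05198 mol
n(H2) = (3/1) × 0.05198 = 0.1559 mol
V = nRT/P = 0.1559 × 62.36 × 568.15 / 339 = 16.29 L

16.3 L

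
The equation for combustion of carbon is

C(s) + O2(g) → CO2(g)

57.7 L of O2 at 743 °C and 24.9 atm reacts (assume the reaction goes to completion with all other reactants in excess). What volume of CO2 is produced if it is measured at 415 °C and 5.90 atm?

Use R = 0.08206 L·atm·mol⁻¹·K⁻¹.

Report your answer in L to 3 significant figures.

n(O2) = PV/RT = (24.9 × 57.7) / (0.08206 × 1016.15) = 17.23 mol
n(CO2) = (1/1) × 17.23 = 17.23 mol
V = nRT/P = 17.23 × 0.08206 × 688.15 / 5.90 = 164.9 L

165 L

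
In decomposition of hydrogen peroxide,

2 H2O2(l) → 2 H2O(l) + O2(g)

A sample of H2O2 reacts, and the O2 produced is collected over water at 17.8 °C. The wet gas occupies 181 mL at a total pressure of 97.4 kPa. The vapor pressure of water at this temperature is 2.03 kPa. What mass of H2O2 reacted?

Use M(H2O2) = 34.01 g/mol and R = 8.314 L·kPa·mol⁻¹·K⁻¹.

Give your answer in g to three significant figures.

0.485 g

P(O2) = 97.4 − 2.03 = 95.37 kPa
n(O2) = PV/RT = (95.37 × 0.1810) / (8.314 × 290.95) = 0.007136 mol
n(H2O2) = (2/1) × 0.007136 = 0.01427 mol
m(H2O2) = 0.01427 × 34.01 = 0.4853 g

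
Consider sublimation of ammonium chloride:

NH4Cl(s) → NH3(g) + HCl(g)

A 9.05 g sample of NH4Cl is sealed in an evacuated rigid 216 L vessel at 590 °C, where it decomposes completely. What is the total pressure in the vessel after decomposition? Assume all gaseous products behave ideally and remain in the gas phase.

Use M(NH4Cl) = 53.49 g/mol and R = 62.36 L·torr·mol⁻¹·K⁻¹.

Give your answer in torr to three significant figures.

84.3 torr

n(NH4Cl) = 9.05 / 53.49 = 0.1692 mol
n(gas produced) = (2/1) × 0.1692 = 0.3384 mol
P = nRT/V = 0.3384 × 62.36 × 863.15 / 216 = 84.33 torr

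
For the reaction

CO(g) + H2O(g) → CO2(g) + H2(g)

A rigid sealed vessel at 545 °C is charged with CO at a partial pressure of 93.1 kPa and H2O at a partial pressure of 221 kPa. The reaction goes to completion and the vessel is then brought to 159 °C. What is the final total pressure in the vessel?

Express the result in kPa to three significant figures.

166 kPa

With V and T fixed, P_i ∝ n_i, so the mole ratios apply directly to partial pressures at 545 °C.
P(H2O) required for 93.1 kPa of CO = (1/1) × 93.1 = 93.10 kPa; available 221 kPa, so CO is limiting.
P(H2O) remaining = 221 − (1/1) × 93.1 = 127.9 kPa
P(gaseous products) = (1+1)/1 × 93.1 = 186.2 kPa
P_total at 545 °C = 127.9 + 186.2 = 314.1 kPa
Scaling to 159 °C: P = 314.1 × 432.15/818.15 = 165.9 kPa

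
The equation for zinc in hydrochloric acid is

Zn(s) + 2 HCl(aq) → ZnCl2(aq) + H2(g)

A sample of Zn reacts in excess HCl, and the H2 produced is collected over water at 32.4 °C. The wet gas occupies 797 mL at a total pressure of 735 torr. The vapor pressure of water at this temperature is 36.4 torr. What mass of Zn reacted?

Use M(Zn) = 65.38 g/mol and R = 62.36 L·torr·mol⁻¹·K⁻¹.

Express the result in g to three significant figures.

P(H2) = 735 − 36.4 = 698.6 torr
n(H2) = PV/RT = (698.6 × 0.7970) / (62.36 × 305.55) = 0.02922 mol
n(Zn) = (1/1) × 0.02922 = 0.02922 mol
m(Zn) = 0.02922 × 65.38 = 1.910 g

1.91 g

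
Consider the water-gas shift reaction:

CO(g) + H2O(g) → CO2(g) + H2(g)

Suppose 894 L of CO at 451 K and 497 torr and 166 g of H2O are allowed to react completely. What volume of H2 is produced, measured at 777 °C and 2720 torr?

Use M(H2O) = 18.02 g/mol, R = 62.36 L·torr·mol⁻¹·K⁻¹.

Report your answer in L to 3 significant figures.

222 L

n(CO) = PV/RT = (497 × 894) / (62.36 × 451) = 15.80 mol
n(H2O) = 166 / 18.02 = 9.212 mol
For 15.80 mol CO, stoichiometry requires (1/1) × 15.80 = 15.80 mol H2O; 9.212 mol is available, so H2O is limiting.
n(H2) = (1/1) × 9.212 = 9.212 mol
V(H2) = nRT/P = 9.212 × 62.36 × 1050.15 / 2720 = 221.8 L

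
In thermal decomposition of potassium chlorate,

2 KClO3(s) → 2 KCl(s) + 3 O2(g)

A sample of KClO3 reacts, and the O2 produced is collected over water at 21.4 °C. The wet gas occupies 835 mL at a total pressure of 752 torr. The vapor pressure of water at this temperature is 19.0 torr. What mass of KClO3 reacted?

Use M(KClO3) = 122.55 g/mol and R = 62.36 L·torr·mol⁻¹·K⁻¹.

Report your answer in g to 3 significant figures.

P(O2) = 752 − 19.0 = 733.0 torr
n(O2) = PV/RT = (733.0 × 0.8350) / (62.36 × 294.55) = 0.03332 mol
n(KClO3) = (2/3) × 0.03332 = 0.02221 mol
m(KClO3) = 0.02221 × 122.55 = 2.722 g

2.72 g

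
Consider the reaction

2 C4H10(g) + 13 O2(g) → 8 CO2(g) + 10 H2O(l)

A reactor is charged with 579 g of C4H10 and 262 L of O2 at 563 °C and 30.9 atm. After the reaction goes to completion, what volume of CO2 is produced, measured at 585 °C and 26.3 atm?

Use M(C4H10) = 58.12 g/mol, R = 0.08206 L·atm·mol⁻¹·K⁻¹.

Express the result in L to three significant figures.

107 L

n(C4H10) = 579 / 58.12 = 9.962 mol
n(O2) = PV/RT = (30.9 × 262) / (0.08206 × 836.15) = 118.0 mol
For 9.962 mol C4H10, stoichiometry requires (13/2) × 9.962 = 64.75 mol O2; 118.0 mol is available, so C4H10 is limiting.
n(CO2) = (8/2) × 9.962 = 39.85 mol
V(CO2) = nRT/P = 39.85 × 0.08206 × 858.15 / 26.3 = 106.7 L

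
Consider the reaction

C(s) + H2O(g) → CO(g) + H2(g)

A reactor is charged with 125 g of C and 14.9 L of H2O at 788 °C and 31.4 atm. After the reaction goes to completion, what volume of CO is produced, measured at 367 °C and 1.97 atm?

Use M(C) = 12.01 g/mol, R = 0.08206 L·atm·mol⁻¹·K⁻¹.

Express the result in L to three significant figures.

n(C) = 125 / 12.01 = 10.41 mol
n(H2O) = PV/RT = (31.4 × 14.9) / (0.08206 × 1061.15) = 5.373 mol
For 10.41 mol C, stoichiometry requires (1/1) × 10.41 = 10.41 mol H2O; 5.373 mol is available, so H2O is limiting.
n(CO) = (1/1) × 5.373 = 5.373 mol
V(CO) = nRT/P = 5.373 × 0.08206 × 640.15 / 1.97 = 143.3 L

143 L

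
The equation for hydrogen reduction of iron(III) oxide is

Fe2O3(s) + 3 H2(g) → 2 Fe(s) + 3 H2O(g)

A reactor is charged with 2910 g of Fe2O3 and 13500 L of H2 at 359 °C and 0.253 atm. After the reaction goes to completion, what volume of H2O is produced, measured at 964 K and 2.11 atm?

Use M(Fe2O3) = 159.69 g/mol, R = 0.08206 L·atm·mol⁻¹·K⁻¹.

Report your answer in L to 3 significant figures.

n(Fe2O3) = 2910 / 159.69 = 18.22 mol
n(H2) = PV/RT = (0.253 × 13500) / (0.08206 × 632.15) = 65.84 mol
For 18.22 mol Fe2O3, stoichiometry requires (3/1) × 18.22 = 54.66 mol H2; 65.84 mol is available, so Fe2O3 is limiting.
n(H2O) = (3/1) × 18.22 = 54.66 mol
V(H2O) = nRT/P = 54.66 × 0.08206 × 964 / 2.11 = 2049 L

2050 L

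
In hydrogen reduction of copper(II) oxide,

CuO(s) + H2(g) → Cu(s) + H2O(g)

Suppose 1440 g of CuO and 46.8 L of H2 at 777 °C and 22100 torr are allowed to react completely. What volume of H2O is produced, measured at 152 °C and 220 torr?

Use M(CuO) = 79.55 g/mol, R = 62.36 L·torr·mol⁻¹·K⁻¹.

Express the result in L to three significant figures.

1900 L

n(CuO) = 1440 / 79.55 = 18.10 mol
n(H2) = PV/RT = (22100 × 46.8) / (62.36 × 1050.15) = 15.79 mol
For 18.10 mol CuO, stoichiometry requires (1/1) × 18.10 = 18.10 mol H2; 15.79 mol is available, so H2 is limiting.
n(H2O) = (1/1) × 15.79 = 15.79 mol
V(H2O) = nRT/P = 15.79 × 62.36 × 425.15 / 220 = 1903 L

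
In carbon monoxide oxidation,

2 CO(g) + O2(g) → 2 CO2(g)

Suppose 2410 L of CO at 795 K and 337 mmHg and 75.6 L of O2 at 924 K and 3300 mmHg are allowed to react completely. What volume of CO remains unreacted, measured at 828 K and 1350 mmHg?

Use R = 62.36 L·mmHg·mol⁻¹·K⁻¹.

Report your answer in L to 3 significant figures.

n(CO) = PV/RT = (337 × 2410) / (62.36 × 795) = 16.38 mol
n(O2) = PV/RT = (3300 × 75.6) / (62.36 × 924) = 4.330 mol
For 16.38 mol CO, stoichiometry requires (1/2) × 16.38 = 8.190 mol O2; 4.330 mol is available, so O2 is limiting.
n(CO) consumed = (2/1) × 4.330 = 8.660 mol; remaining = 16.38 − 8.660 = 7.720 mol
V(CO) = nRT/P = 7.720 × 62.36 × 828 / 1350 = 295.3 L

295 L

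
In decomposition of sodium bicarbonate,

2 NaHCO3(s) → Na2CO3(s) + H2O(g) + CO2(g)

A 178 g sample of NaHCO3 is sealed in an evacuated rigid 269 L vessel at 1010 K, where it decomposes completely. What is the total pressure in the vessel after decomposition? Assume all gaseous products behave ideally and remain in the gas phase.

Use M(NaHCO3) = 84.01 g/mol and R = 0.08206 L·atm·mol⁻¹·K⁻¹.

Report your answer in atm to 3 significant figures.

n(NaHCO3) = 178 / 84.01 = 2.119 mol
n(gas produced) = (2/2) × 2.119 = 2.119 mol
P = nRT/V = 2.119 × 0.08206 × 1010 / 269 = 0.6529 atm

0.653 atm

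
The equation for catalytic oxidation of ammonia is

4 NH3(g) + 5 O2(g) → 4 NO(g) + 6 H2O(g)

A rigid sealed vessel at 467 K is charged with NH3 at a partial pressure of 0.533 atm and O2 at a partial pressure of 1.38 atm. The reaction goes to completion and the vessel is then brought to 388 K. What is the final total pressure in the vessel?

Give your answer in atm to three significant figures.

1.70 atm

At constant V, partial pressures at 467 K are proportional to moles, so apply stoichiometry directly to pressures.
P(O2) required for 0.533 atm of NH3 = (5/4) × 0.533 = 0.6663 atm; available 1.38 atm, so NH3 is limiting.
P(O2) remaining = 1.38 − (5/4) × 0.533 = 0.7137 atm
P(gaseous products) = (4+6)/4 × 0.533 = 1.333 atm
P_total at 467 K = 0.7137 + 1.333 = 2.047 atm
Scaling to 388 K: P = 2.047 × 388/467 = 1.701 atm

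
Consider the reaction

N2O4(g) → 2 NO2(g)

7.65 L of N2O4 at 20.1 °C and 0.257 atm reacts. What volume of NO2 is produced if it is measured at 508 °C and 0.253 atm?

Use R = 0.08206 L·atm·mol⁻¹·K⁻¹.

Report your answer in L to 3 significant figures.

n(N2O4) = PV/RT = (0.257 × 7.65) / (0.08206 × 293.25) = 0.08170 mol
n(NO2) = (2/1) × 0.08170 = 0.1634 mol
V = nRT/P = 0.1634 × 0.08206 × 781.15 / 0.253 = 41.40 L

41.4 L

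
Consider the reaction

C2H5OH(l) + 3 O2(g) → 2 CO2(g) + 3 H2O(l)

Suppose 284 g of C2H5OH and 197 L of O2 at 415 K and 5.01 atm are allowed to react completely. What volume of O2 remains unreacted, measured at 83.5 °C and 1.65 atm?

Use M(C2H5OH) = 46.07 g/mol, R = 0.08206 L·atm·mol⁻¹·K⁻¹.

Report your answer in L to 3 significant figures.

n(C2H5OH) = 284 / 46.07 = 6.165 mol
n(O2) = PV/RT = (5.01 × 197) / (0.08206 × 415) = 28.98 mol
For 6.165 mol C2H5OH, stoichiometry requires (3/1) × 6.165 = 18.50 mol O2; 28.98 mol is available, so C2H5OH is limiting.
n(O2) consumed = (3/1) × 6.165 = 18.50 mol; remaining = 28.98 − 18.50 = 10.48 mol
V(O2) = nRT/P = 10.48 × 0.08206 × 356.65 / 1.65 = 185.9 L

186 L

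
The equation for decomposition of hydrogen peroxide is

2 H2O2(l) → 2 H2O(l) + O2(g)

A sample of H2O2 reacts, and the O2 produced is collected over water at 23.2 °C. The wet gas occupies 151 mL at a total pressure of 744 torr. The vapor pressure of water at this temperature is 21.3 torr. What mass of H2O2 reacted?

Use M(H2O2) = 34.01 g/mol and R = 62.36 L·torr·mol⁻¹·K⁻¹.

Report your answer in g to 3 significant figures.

P(O2) = 744 − 21.3 = 722.7 torr
n(O2) = PV/RT = (722.7 × 0.1510) / (62.36 × 296.35) = 0.005905 mol
n(H2O2) = (2/1) × 0.005905 = 0.01181 mol
m(H2O2) = 0.01181 × 34.01 = 0.4017 g

0.402 g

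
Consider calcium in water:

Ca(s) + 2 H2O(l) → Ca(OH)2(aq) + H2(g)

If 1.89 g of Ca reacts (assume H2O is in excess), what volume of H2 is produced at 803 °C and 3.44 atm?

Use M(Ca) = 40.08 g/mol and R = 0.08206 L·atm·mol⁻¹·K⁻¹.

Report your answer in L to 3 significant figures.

1.21 L

n(Ca) = 1.890 / 40.08 = 0.04716 mol
n(H2) = (1/1) × 0.04716 = 0.04716 mol
V = nRT/P = 0.04716 × 0.08206 × 1076.15 / 3.44 = 1.211 L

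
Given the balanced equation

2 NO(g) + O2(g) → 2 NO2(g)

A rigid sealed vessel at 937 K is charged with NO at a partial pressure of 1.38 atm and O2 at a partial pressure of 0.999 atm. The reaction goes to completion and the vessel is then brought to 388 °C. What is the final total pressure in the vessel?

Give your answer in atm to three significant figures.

At constant V, partial pressures at 937 K are proportional to moles, so apply stoichiometry directly to pressures.
P(O2) required for 1.38 atm of NO = (1/2) × 1.38 = 0.6900 atm; available 0.999 atm, so NO is limiting.
P(O2) remaining = 0.999 − (1/2) × 1.38 = 0.3090 atm
P(gaseous products) = (2)/2 × 1.38 = 1.380 atm
P_total at 937 K = 0.3090 + 1.380 = 1.689 atm
Scaling to 388 °C: P = 1.689 × 661.15/937 = 1.192 atm

1.19 atm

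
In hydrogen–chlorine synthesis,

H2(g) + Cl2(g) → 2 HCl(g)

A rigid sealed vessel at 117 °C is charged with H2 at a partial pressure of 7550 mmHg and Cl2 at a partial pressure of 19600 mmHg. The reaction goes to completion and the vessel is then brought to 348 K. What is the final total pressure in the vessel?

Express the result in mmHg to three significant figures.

With V and T fixed, P_i ∝ n_i, so the mole ratios apply directly to partial pressures at 117 °C.
P(Cl2) required for 7550 mmHg of H2 = (1/1) × 7550 = 7550 mmHg; available 19600 mmHg, so H2 is limiting.
P(Cl2) remaining = 19600 − (1/1) × 7550 = 12050 mmHg
P(gaseous products) = (2)/1 × 7550 = 15100 mmHg
P_total at 117 °C = 12050 + 15100 = 27150 mmHg
Scaling to 348 K: P = 27150 × 348/390.15 = 24220 mmHg

24200 mmHg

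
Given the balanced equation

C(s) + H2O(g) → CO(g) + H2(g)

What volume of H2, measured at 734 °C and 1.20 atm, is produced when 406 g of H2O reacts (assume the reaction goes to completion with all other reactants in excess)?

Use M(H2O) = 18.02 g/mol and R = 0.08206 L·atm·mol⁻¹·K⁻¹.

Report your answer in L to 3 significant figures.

1550 L

n(H2O) = 406.0 / 18.02 = 22.53 mol
n(H2) = (1/1) × 22.53 = 22.53 mol
V = nRT/P = 22.53 × 0.08206 × 1007.15 / 1.20 = 1552 L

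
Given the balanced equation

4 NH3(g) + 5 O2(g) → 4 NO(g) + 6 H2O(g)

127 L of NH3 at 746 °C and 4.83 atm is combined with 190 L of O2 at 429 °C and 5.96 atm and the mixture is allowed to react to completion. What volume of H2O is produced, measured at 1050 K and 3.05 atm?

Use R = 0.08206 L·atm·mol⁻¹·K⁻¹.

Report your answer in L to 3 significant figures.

311 L

n(NH3) = PV/RT = (4.83 × 127) / (0.08206 × 1019.15) = 7.335 mol
n(O2) = PV/RT = (5.96 × 190) / (0.08206 × 702.15) = 19.65 mol
For 7.335 mol NH3, stoichiometry requires (5/4) × 7.335 = 9.169 mol O2; 19.65 mol is available, so NH3 is limiting.
n(H2O) = (6/4) × 7.335 = 11.00 mol
V(H2O) = nRT/P = 11.00 × 0.08206 × 1050 / 3.05 = 310.8 L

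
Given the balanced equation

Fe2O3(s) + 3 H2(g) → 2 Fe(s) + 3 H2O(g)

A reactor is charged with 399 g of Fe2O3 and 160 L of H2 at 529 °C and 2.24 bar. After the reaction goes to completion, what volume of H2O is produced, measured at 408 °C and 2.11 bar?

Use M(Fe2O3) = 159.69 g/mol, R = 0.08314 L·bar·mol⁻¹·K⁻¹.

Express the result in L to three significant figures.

n(Fe2O3) = 399 / 159.69 = 2.499 mol
n(H2) = PV/RT = (2.24 × 160) / (0.08314 × 802.15) = 5.374 mol
For 2.499 mol Fe2O3, stoichiometry requires (3/1) × 2.499 = 7.497 mol H2; 5.374 mol is available, so H2 is limiting.
n(H2O) = (3/3) × 5.374 = 5.374 mol
V(H2O) = nRT/P = 5.374 × 0.08314 × 681.15 / 2.11 = 144.2 L

144 L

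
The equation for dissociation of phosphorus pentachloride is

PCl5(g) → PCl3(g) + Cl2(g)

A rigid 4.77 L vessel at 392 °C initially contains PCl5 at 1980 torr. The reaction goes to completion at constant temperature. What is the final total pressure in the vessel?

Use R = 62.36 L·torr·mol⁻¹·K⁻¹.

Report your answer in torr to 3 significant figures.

At constant T and V, P ∝ n(gas): 1 mol gas → 2 mol gas.
P_final = (2/1) × 1980 = 3960 torr

3960 torr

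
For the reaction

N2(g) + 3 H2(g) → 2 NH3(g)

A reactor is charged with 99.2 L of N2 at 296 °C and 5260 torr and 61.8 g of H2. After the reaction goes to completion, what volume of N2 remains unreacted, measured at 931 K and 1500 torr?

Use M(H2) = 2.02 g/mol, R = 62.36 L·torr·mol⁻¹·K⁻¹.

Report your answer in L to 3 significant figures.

174 L

n(N2) = PV/RT = (5260 × 99.2) / (62.36 × 569.15) = 14.70 mol
n(H2) = 61.8 / 2.02 = 30.59 mol
For 14.70 mol N2, stoichiometry requires (3/1) × 14.70 = 44.10 mol H2; 30.59 mol is available, so H2 is limiting.
n(N2) consumed = (1/3) × 30.59 = 10.20 mol; remaining = 14.70 − 10.20 = 4.500 mol
V(N2) = nRT/P = 4.500 × 62.36 × 931 / 1500 = 174.2 L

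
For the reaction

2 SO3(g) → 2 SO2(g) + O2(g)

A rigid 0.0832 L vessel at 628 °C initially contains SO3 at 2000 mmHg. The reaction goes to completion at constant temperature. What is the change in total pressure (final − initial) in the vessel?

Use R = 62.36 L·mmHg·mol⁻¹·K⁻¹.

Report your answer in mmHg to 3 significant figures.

1000 mmHg

Since T and V are fixed, P_final/P_initial = n_final/n_initial = 3/2.
P_final = (3/2) × 2000 = 3000 mmHg; ΔP = 3000 − 2000 = 1000 mmHg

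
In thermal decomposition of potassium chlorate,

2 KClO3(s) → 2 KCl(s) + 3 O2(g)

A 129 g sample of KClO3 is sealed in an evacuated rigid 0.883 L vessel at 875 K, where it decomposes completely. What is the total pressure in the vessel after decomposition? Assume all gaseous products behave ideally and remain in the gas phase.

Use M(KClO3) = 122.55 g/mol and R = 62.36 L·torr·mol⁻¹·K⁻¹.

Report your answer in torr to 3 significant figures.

97600 torr

n(KClO3) = 129 / 122.55 = 1.053 mol
n(gas produced) = (3/2) × 1.053 = 1.579 mol
P = nRT/V = 1.579 × 62.36 × 875 / 0.883 = 97570 torr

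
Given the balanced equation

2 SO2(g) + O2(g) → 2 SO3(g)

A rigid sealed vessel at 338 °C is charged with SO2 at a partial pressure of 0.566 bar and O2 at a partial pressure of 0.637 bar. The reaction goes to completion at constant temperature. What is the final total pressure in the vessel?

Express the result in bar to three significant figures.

Because the vessel is rigid and T is held at 338 °C, work the stoichiometry in partial pressures (P_i = n_iRT/V).
P(O2) required for 0.566 bar of SO2 = (1/2) × 0.566 = 0.2830 bar; available 0.637 bar, so SO2 is limiting.
P(O2) remaining = 0.637 − (1/2) × 0.566 = 0.3540 bar
P(gaseous products) = (2)/2 × 0.566 = 0.5660 bar
P_total at 338 °C = 0.3540 + 0.5660 = 0.9200 bar

0.920 bar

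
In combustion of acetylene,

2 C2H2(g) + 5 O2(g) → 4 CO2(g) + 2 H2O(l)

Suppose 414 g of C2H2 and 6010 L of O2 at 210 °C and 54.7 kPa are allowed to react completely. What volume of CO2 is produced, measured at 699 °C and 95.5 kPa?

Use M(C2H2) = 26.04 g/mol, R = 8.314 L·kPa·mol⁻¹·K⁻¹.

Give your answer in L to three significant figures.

n(C2H2) = 414 / 26.04 = 15.90 mol
n(O2) = PV/RT = (54.7 × 6010) / (8.314 × 483.15) = 81.84 mol
For 15.90 mol C2H2, stoichiometry requires (5/2) × 15.90 = 39.75 mol O2; 81.84 mol is available, so C2H2 is limiting.
n(CO2) = (4/2) × 15.90 = 31.80 mol
V(CO2) = nRT/P = 31.80 × 8.314 × 972.15 / 95.5 = 2691 L

2690 L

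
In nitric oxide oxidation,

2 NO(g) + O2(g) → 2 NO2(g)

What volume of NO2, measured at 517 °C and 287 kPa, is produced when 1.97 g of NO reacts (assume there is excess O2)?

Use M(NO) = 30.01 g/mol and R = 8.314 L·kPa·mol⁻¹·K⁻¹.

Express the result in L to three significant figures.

1.50 L

n(NO) = 1.970 / 30.01 = 0.06564 mol
n(NO2) = (2/2) × 0.06564 = 0.06564 mol
V = nRT/P = 0.06564 × 8.314 × 790.15 / 287 = 1.502 L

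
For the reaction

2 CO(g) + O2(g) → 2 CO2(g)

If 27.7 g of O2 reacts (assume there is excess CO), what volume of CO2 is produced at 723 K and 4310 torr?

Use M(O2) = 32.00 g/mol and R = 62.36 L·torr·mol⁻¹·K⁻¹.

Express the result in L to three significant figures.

n(O2) = 27.70 / 32.00 = 0.8656 mol
n(CO2) = (2/1) × 0.8656 = 1.731 mol
V = nRT/P = 1.731 × 62.36 × 723 / 4310 = 18.11 L

18.1 L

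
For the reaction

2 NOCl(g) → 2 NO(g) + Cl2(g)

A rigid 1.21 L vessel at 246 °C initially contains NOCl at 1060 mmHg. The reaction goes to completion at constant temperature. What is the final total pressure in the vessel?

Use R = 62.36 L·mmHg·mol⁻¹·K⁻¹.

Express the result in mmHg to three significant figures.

Since T and V are fixed, P_final/P_initial = n_final/n_initial = 3/2.
P_final = (3/2) × 1060 = 1590 mmHg

1590 mmHg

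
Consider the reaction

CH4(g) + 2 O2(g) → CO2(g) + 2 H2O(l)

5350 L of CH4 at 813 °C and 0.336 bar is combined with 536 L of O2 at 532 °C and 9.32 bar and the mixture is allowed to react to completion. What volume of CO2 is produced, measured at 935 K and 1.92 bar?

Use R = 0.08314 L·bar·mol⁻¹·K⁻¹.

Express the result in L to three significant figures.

806 L

n(CH4) = PV/RT = (0.336 × 5350) / (0.08314 × 1086.15) = 19.91 mol
n(O2) = PV/RT = (9.32 × 536) / (0.08314 × 805.15) = 74.63 mol
For 19.91 mol CH4, stoichiometry requires (2/1) × 19.91 = 39.82 mol O2; 74.63 mol is available, so CH4 is limiting.
n(CO2) = (1/1) × 19.91 = 19.91 mol
V(CO2) = nRT/P = 19.91 × 0.08314 × 935 / 1.92 = 806.1 L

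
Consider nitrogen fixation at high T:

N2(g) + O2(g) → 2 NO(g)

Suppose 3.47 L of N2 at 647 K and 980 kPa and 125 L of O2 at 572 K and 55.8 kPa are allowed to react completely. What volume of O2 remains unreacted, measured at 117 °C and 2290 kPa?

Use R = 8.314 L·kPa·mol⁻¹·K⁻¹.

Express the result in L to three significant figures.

n(N2) = PV/RT = (980 × 3.47) / (8.314 × 647) = 0.6322 mol
n(O2) = PV/RT = (55.8 × 125) / (8.314 × 572) = 1.467 mol
For 0.6322 mol N2, stoichiometry requires (1/1) × 0.6322 = 0.6322 mol O2; 1.467 mol is available, so N2 is limiting.
n(O2) consumed = (1/1) × 0.6322 = 0.6322 mol; remaining = 1.467 − 0.6322 = 0.8348 mol
V(O2) = nRT/P = 0.8348 × 8.314 × 390.15 / 2290 = 1.182 L

1.18 L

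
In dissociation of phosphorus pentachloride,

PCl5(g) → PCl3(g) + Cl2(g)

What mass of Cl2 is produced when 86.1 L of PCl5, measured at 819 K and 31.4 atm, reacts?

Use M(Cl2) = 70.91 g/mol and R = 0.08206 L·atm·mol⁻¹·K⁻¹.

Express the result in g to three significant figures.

n(PCl5) = PV/RT = (31.4 × 86.1) / (0.08206 × 819) = 40.23 mol
n(Cl2) = (1/1) × 40.23 = 40.23 mol
m(Cl2) = 40.23 × 70.91 = 2853 g

2850 g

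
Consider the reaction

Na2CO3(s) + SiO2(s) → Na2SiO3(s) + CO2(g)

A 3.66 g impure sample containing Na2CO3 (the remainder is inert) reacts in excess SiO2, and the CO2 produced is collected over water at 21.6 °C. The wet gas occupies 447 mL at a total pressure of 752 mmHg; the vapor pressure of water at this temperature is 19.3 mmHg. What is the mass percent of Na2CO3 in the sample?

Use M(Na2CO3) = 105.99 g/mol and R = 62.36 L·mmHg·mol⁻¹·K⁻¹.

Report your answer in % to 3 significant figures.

51.6 %

P(CO2) = 752 − 19.3 = 732.7 mmHg
n(CO2) = PV/RT = (732.7 × 0.4470) / (62.36 × 294.75) = 0.01782 mol
n(Na2CO3) = (1/1) × 0.01782 = 0.01782 mol
m(Na2CO3) = 0.01782 × 105.99 = 1.889 g
%Na2CO3 = 1.889 / 3.66 × 100 = 51.61%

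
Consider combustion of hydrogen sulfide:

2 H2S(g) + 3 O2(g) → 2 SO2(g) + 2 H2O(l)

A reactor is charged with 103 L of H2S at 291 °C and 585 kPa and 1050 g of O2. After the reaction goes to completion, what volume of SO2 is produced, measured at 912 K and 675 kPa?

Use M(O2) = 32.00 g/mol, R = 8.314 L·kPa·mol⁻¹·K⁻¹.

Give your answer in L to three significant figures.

144 L

n(H2S) = PV/RT = (585 × 103) / (8.314 × 564.15) = 12.85 mol
n(O2) = 1050 / 32.00 = 32.81 mol
For 12.85 mol H2S, stoichiometry requires (3/2) × 12.85 = 19.27 mol O2; 32.81 mol is available, so H2S is limiting.
n(SO2) = (2/2) × 12.85 = 12.85 mol
V(SO2) = nRT/P = 12.85 × 8.314 × 912 / 675 = 144.3 L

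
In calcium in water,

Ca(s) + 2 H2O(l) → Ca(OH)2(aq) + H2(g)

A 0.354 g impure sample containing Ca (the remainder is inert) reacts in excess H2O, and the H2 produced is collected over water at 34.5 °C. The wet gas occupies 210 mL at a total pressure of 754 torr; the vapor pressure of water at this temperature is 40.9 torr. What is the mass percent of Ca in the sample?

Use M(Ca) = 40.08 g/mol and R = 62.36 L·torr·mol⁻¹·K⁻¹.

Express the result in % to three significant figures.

P(H2) = 754 − 40.9 = 713.1 torr
n(H2) = PV/RT = (713.1 × 0.2100) / (62.36 × 307.65) = 0.007806 mol
n(Ca) = (1/1) × 0.007806 = 0.007806 mol
m(Ca) = 0.007806 × 40.08 = 0.3129 g
%Ca = 0.3129 / 0.354 × 100 = 88.39%

88.4 %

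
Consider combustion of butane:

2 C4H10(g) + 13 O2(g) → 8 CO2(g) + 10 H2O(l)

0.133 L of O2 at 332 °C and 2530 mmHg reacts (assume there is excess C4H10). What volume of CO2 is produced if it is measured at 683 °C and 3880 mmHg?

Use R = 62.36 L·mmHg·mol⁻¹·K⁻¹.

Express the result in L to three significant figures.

0.0843 L

n(O2) = PV/RT = (2530 × 0.133) / (62.36 × 605.15) = 0.008917 mol
n(CO2) = (8/13) × 0.008917 = 0.005487 mol
V = nRT/P = 0.005487 × 62.36 × 956.15 / 3880 = 0.08432 L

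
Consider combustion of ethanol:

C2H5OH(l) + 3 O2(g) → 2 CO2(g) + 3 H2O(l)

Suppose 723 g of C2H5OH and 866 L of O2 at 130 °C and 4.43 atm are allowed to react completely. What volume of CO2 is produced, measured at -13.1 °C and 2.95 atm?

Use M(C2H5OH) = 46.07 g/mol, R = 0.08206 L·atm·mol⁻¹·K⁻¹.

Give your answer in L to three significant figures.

227 L

n(C2H5OH) = 723 / 46.07 = 15.69 mol
n(O2) = PV/RT = (4.43 × 866) / (0.08206 × 403.15) = 116.0 mol
For 15.69 mol C2H5OH, stoichiometry requires (3/1) × 15.69 = 47.07 mol O2; 116.0 mol is available, so C2H5OH is limiting.
n(CO2) = (2/1) × 15.69 = 31.38 mol
V(CO2) = nRT/P = 31.38 × 0.08206 × 260.05 / 2.95 = 227.0 L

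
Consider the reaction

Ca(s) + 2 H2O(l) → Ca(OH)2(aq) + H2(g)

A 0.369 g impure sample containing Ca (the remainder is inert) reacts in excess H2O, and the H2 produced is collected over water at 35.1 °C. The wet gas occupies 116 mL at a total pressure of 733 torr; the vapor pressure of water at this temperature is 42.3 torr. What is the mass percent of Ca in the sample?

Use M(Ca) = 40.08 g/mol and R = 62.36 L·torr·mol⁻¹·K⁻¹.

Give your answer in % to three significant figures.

P(H2) = 733 − 42.3 = 690.7 torr
n(H2) = PV/RT = (690.7 × 0.1160) / (62.36 × 308.25) = 0.004168 mol
n(Ca) = (1/1) × 0.004168 = 0.004168 mol
m(Ca) = 0.004168 × 40.08 = 0.1671 g
%Ca = 0.1671 / 0.369 × 100 = 45.28%

45.3 %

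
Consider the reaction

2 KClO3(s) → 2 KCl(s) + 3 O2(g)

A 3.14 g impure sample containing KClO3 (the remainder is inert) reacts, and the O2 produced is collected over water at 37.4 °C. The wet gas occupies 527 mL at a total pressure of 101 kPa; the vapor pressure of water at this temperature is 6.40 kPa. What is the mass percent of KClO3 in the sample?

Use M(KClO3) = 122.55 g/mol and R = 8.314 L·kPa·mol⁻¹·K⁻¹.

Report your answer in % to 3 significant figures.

50.2 %

P(O2) = 101 − 6.40 = 94.60 kPa
n(O2) = PV/RT = (94.60 × 0.5270) / (8.314 × 310.55) = 0.01931 mol
n(KClO3) = (2/3) × 0.01931 = 0.01287 mol
m(KClO3) = 0.01287 × 122.55 = 1.577 g
%KClO3 = 1.577 / 3.14 × 100 = 50.22%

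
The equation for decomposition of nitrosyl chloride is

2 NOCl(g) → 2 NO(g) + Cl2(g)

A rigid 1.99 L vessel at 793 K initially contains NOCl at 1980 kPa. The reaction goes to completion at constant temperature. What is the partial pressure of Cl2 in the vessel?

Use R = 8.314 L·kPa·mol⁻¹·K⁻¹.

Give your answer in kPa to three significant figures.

990 kPa

n(NOCl)₀ = PV/RT = (1980 × 1.99) / (8.314 × 793) = 0.5976 mol
n(Cl2) = (1/2) × 0.5976 = 0.2988 mol
P(Cl2) = nRT/V = 0.2988 × 8.314 × 793 / 1.99 = 989.9 kPa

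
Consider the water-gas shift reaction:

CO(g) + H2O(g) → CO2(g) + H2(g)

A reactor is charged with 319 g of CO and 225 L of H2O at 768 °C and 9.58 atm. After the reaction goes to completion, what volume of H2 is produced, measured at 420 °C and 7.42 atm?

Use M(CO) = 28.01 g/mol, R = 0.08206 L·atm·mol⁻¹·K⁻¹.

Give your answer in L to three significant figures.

87.3 L

n(CO) = 319 / 28.01 = 11.39 mol
n(H2O) = PV/RT = (9.58 × 225) / (0.08206 × 1041.15) = 25.23 mol
For 11.39 mol CO, stoichiometry requires (1/1) × 11.39 = 11.39 mol H2O; 25.23 mol is available, so CO is limiting.
n(H2) = (1/1) × 11.39 = 11.39 mol
V(H2) = nRT/P = 11.39 × 0.08206 × 693.15 / 7.42 = 87.31 L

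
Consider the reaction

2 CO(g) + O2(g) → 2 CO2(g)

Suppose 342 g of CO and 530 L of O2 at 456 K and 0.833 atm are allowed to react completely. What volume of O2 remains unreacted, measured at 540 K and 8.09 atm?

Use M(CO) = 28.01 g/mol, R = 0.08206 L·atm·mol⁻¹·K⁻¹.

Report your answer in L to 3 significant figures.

31.2 L

n(CO) = 342 / 28.01 = 12.21 mol
n(O2) = PV/RT = (0.833 × 530) / (0.08206 × 456) = 11.80 mol
For 12.21 mol CO, stoichiometry requires (1/2) × 12.21 = 6.105 mol O2; 11.80 mol is available, so CO is limiting.
n(O2) consumed = (1/2) × 12.21 = 6.105 mol; remaining = 11.80 − 6.105 = 5.695 mol
V(O2) = nRT/P = 5.695 × 0.08206 × 540 / 8.09 = 31.19 L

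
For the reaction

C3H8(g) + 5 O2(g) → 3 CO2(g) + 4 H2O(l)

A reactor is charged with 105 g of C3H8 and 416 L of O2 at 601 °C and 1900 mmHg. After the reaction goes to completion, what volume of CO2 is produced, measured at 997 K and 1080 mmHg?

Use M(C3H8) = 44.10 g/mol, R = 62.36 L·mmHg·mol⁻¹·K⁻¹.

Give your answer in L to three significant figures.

n(C3H8) = 105 / 44.10 = 2.381 mol
n(O2) = PV/RT = (1900 × 416) / (62.36 × 874.15) = 14.50 mol
For 2.381 mol C3H8, stoichiometry requires (5/1) × 2.381 = 11.90 mol O2; 14.50 mol is available, so C3H8 is limiting.
n(CO2) = (3/1) × 2.381 = 7.143 mol
V(CO2) = nRT/P = 7.143 × 62.36 × 997 / 1080 = 411.2 L

411 L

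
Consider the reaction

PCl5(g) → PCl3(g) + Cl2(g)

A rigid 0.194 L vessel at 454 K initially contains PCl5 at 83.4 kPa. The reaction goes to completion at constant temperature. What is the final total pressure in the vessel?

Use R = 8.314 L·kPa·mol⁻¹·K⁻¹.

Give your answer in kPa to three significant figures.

167 kPa

Since T and V are fixed, P_final/P_initial = n_final/n_initial = 2/1.
P_final = (2/1) × 83.4 = 166.8 kPa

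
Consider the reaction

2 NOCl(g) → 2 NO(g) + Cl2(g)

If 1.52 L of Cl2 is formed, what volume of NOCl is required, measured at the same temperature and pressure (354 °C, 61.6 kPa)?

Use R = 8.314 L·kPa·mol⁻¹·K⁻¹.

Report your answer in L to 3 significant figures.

At constant T and P, gas volumes are in the mole ratio: V(NOCl) = (2/1) × 1.52 = 3.040 L

3.04 L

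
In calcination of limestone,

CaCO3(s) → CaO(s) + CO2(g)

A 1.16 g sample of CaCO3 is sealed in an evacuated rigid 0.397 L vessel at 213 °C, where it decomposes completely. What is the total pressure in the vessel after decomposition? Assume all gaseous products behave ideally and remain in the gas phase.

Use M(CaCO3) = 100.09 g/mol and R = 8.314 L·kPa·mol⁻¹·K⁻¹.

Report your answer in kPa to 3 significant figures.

n(CaCO3) = 1.16 / 100.09 = 0.01159 mol
n(gas produced) = (1/1) × 0.01159 = 0.01159 mol
P = nRT/V = 0.01159 × 8.314 × 486.15 / 0.397 = 118.0 kPa

118 kPa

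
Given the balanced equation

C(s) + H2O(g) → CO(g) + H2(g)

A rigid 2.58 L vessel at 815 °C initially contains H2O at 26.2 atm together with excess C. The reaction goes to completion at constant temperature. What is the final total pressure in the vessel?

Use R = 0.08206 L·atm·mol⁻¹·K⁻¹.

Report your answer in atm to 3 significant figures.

52.4 atm

At constant T and V, P ∝ n(gas): 1 mol gas → 2 mol gas.
P_final = (2/1) × 26.2 = 52.40 atm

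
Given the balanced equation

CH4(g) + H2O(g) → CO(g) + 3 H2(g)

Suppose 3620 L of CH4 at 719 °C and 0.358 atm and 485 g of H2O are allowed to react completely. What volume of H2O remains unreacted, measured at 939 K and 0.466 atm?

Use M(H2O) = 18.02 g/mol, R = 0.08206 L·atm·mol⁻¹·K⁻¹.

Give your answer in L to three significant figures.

n(CH4) = PV/RT = (0.358 × 3620) / (0.08206 × 992.15) = 15.92 mol
n(H2O) = 485 / 18.02 = 26.91 mol
For 15.92 mol CH4, stoichiometry requires (1/1) × 15.92 = 15.92 mol H2O; 26.91 mol is available, so CH4 is limiting.
n(H2O) consumed = (1/1) × 15.92 = 15.92 mol; remaining = 26.91 − 15.92 = 10.99 mol
V(H2O) = nRT/P = 10.99 × 0.08206 × 939 / 0.466 = 1817 L

1820 L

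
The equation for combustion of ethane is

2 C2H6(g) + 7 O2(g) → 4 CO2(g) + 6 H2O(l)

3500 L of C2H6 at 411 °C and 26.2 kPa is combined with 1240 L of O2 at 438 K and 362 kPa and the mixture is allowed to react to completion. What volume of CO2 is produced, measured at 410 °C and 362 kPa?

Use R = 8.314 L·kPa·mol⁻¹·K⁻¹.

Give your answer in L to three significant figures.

n(C2H6) = PV/RT = (26.2 × 3500) / (8.314 × 684.15) = 16.12 mol
n(O2) = PV/RT = (362 × 1240) / (8.314 × 438) = 123.3 mol
For 16.12 mol C2H6, stoichiometry requires (7/2) × 16.12 = 56.42 mol O2; 123.3 mol is available, so C2H6 is limiting.
n(CO2) = (4/2) × 16.12 = 32.24 mol
V(CO2) = nRT/P = 32.24 × 8.314 × 683.15 / 362 = 505.8 L

506 L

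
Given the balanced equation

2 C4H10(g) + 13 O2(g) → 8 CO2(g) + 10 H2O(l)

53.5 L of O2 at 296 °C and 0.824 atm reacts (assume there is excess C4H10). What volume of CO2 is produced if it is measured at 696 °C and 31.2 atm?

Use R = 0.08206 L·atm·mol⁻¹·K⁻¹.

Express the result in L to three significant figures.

1.48 L

n(O2) = PV/RT = (0.824 × 53.5) / (0.08206 × 569.15) = 0.9439 mol
n(CO2) = (8/13) × 0.9439 = 0.5809 mol
V = nRT/P = 0.5809 × 0.08206 × 969.15 / 31.2 = 1.481 L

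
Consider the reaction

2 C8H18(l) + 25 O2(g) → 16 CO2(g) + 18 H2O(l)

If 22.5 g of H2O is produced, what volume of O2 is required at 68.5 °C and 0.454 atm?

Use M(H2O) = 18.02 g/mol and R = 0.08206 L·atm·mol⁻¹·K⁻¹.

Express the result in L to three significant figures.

n(H2O) = 22.50 / 18.02 = 1.249 mol
n(O2) = (25/18) × 1.249 = 1.735 mol
V = nRT/P = 1.735 × 0.08206 × 341.65 / 0.454 = 107.1 L

107 L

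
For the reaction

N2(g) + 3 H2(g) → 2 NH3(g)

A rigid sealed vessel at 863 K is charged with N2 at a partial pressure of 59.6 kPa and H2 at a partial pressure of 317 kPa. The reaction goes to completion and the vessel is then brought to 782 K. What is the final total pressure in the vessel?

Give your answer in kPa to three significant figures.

At constant V, partial pressures at 863 K are proportional to moles, so apply stoichiometry directly to pressures.
P(H2) required for 59.6 kPa of N2 = (3/1) × 59.6 = 178.8 kPa; available 317 kPa, so N2 is limiting.
P(H2) remaining = 317 − (3/1) × 59.6 = 138.2 kPa
P(gaseous products) = (2)/1 × 59.6 = 119.2 kPa
P_total at 863 K = 138.2 + 119.2 = 257.4 kPa
Scaling to 782 K: P = 257.4 × 782/863 = 233.2 kPa

233 kPa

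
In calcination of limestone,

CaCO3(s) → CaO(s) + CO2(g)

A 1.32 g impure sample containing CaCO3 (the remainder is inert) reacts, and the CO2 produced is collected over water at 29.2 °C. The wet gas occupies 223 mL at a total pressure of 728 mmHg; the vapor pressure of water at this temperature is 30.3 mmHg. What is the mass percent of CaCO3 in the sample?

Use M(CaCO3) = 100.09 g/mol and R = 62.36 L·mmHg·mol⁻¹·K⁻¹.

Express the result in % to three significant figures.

62.6 %

P(CO2) = 728 − 30.3 = 697.7 mmHg
n(CO2) = PV/RT = (697.7 × 0.2230) / (62.36 × 302.35) = 0.008252 mol
n(CaCO3) = (1/1) × 0.008252 = 0.008252 mol
m(CaCO3) = 0.008252 × 100.09 = 0.8259 g
%CaCO3 = 0.8259 / 1.32 × 100 = 62.57%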